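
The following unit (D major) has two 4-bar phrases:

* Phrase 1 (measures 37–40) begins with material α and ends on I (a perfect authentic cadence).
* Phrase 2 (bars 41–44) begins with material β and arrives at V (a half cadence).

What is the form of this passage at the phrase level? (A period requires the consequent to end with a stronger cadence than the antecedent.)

phrase group

The second phrase closes with a half cadence, which is not stronger than the first phrase's perfect authentic cadence; without a weak→strong cadential pair there is no antecedent–consequent relationship, so this is a phrase group rather than a period.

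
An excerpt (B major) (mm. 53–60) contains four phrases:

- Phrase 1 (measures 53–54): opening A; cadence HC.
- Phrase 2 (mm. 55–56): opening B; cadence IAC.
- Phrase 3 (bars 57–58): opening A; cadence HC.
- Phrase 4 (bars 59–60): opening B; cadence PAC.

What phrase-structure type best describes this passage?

Four phrases in two halves: the first half (bars 53–56) ends with an imperfect authentic cadence, the second (mm. 57–60) with a perfect authentic cadence — a large antecedent–consequent pair, i.e. a double period.
Phrase 3 begins with the same material as phrase 1, making it parallel.

parallel double period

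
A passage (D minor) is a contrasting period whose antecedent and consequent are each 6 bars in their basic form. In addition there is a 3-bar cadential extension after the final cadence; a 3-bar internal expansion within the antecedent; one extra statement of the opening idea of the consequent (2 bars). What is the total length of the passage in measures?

20 measures

Basic contrasting period: 6 + 6 = 12 bars.
12 (basic form) + 3 (cadential extension) + 3 (internal expansion) + 2 (extra statement) = 20.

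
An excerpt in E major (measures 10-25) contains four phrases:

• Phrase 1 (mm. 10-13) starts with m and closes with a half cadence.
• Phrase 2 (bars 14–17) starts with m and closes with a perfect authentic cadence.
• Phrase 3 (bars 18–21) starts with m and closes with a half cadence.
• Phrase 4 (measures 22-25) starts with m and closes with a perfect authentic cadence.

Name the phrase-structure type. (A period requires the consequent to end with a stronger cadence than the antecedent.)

The cadence pattern HC–PAC–HC–PAC is weak–strong twice, and phrases 3–4 restate phrases 1–2: a period heard twice, not a double period (which would end weakly at phrase 2).

repeated period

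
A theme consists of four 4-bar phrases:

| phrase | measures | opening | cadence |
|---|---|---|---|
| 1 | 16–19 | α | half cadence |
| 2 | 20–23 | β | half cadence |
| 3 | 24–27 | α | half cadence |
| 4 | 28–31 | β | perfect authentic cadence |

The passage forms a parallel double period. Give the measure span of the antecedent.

In a double period the four phrases pair into a large antecedent (phrases 1–2, ending half cadence) and a large consequent (phrases 3–4, ending perfect authentic cadence). The antecedent spans measures 16-23.

measures 16–23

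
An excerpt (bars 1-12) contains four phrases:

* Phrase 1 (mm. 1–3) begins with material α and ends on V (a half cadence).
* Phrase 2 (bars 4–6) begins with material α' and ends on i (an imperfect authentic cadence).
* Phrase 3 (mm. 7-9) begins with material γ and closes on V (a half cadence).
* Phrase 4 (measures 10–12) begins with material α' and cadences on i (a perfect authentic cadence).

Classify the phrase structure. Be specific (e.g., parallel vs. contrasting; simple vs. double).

contrasting double period

Four phrases in two halves: the first half (mm. 1–6) ends with an imperfect authentic cadence, the second (mm. 7–12) with a perfect authentic cadence — a large antecedent–consequent pair, i.e. a double period.
Phrase 3 begins with different material from phrase 1, making it contrasting.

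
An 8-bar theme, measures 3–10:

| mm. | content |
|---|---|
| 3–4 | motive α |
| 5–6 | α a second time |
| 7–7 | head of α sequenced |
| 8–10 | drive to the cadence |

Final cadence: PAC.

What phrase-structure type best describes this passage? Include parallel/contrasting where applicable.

sentence

Basic idea (bars 3-4) + its repetition (bars 5–6) form the presentation; fragmentation and cadence (mm. 7–10) form the continuation — the 8-bar whole is a sentence.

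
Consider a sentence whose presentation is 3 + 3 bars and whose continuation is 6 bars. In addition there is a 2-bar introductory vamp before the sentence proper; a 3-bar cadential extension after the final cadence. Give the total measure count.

Basic sentence: 3 + 3 + 6 = 12 bars.
12 (basic form) + 2 (introduction) + 3 (cadential extension) = 17.

17 measures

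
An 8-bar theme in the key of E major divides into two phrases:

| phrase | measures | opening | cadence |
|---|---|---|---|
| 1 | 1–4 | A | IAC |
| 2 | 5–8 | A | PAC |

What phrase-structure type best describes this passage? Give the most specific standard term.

Phrase 1 ends with an imperfect authentic cadence (weaker) and phrase 2 with a perfect authentic cadence (stronger): antecedent + consequent = a period.
The two phrases open with the same material (A / A), so the period is parallel.

parallel period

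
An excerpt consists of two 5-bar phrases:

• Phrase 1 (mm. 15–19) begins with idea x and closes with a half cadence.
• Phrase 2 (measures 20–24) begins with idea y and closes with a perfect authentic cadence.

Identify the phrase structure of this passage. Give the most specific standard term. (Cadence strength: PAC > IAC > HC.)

contrasting period

Phrase 1 ends with a half cadence (weaker) and phrase 2 with a perfect authentic cadence (stronger): antecedent + consequent = a period.
The two phrases open with different material (x / y), so the period is contrasting.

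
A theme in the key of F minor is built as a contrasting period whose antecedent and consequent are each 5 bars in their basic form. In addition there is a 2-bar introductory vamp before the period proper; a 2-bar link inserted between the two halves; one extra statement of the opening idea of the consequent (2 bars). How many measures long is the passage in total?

Basic contrasting period: 5 + 5 = 10 bars.
10 (basic form) + 2 (introduction) + 2 (link) + 2 (extra statement) = 16.

16 measures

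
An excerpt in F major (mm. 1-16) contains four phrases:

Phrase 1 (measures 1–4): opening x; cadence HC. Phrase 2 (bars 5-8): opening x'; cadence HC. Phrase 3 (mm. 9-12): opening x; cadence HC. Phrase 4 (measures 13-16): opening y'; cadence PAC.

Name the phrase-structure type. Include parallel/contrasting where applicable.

parallel double period

Four phrases in two halves: the first half (bars 1–8) ends with a half cadence, the second (bars 9–16) with a perfect authentic cadence — a large antecedent–consequent pair, i.e. a double period.
Phrase 3 begins with the same material as phrase 1, making it parallel.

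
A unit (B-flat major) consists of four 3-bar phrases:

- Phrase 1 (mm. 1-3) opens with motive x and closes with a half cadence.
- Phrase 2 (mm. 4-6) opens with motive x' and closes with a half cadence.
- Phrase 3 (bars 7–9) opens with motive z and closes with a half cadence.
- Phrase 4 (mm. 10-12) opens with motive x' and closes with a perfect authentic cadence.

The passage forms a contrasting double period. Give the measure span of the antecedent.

measures 1–6

In a double period the first pair of phrases (ending half cadence) is the large antecedent and the second pair (ending perfect authentic cadence) is the large consequent; the antecedent is measures 1–6.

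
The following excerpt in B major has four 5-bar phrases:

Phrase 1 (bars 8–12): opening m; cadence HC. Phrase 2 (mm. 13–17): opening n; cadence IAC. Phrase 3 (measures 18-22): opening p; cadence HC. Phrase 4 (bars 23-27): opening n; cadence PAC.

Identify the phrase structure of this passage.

contrasting double period

Four phrases in two halves: the first half (mm. 8–17) ends with an imperfect authentic cadence, the second (bars 18–27) with a perfect authentic cadence — a large antecedent–consequent pair, i.e. a double period.
Phrase 3 begins with different material from phrase 1, making it contrasting.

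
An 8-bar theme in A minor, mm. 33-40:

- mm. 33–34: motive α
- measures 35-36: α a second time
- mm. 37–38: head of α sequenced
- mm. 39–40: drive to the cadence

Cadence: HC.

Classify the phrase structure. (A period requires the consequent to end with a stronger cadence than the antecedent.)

sentence

Basic idea (measures 33-34) + its repetition (bars 35–36) form the presentation; fragmentation and cadence (bars 37–40) form the continuation — the 8-bar whole is a sentence.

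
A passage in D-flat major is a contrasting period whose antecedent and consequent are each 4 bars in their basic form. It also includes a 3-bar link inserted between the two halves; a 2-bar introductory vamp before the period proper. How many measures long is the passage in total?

13 measures

Basic contrasting period: 4 + 4 = 8 bars.
8 (basic form) + 3 (link) + 2 (introduction) = 13.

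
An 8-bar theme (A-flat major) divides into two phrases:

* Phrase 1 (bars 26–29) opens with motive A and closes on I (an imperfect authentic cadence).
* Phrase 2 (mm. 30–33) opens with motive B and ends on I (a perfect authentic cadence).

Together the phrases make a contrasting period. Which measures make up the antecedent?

The phrase ending with the weaker cadence (imperfect authentic cadence) is the antecedent; the one ending more conclusively (perfect authentic cadence) is the consequent. The antecedent is measures 26–29.

measures 26–29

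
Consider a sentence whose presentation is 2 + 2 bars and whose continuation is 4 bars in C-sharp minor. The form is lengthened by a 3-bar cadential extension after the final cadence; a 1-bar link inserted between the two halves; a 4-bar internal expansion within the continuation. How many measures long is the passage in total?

16 measures

Basic sentence: 2 + 2 + 4 = 8 bars.
8 (basic form) + 3 (cadential extension) + 1 (link) + 4 (internal expansion) = 16.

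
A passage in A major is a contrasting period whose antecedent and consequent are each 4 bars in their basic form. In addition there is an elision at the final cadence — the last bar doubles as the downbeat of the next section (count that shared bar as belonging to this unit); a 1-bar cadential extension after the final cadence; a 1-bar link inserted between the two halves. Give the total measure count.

10 measures

Basic contrasting period: 4 + 4 = 8 bars.
8 (basic form) + 1 (cadential extension) + 1 (link) = 10.
The elision shares a bar with the next section but does not change this unit's count.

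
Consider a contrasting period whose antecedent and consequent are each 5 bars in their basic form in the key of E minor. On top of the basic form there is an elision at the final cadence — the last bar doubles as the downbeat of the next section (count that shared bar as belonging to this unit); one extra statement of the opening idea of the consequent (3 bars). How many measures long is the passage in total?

13 measures

Basic contrasting period: 5 + 5 = 10 bars.
10 (basic form) + 3 (extra statement) = 13.
The elision shares a bar with the next section but does not change this unit's count.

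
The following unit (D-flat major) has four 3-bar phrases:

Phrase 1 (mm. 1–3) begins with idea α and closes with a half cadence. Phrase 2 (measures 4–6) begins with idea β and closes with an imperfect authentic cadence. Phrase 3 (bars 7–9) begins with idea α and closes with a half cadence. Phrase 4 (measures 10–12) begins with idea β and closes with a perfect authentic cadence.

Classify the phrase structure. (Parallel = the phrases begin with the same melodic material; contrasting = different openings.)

parallel double period

Four phrases in two halves: the first half (mm. 1–6) ends with an imperfect authentic cadence, the second (mm. 7–12) with a perfect authentic cadence — a large antecedent–consequent pair, i.e. a double period.
Phrase 3 begins with the same material as phrase 1, making it parallel.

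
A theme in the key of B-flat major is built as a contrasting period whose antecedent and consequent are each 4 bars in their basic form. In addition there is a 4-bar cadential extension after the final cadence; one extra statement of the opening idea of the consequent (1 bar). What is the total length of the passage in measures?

Basic contrasting period: 4 + 4 = 8 bars.
8 (basic form) + 4 (cadential extension) + 1 (extra statement) = 13.

13 measures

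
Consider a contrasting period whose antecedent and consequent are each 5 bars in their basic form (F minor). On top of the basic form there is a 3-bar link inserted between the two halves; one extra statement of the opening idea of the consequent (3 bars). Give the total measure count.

16 measures

Basic contrasting period: 5 + 5 = 10 bars.
10 (basic form) + 3 (link) + 3 (extra statement) = 16.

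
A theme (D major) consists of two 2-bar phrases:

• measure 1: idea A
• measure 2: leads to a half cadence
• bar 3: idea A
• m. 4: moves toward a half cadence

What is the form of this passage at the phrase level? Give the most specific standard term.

Both phrases have the same opening (A) and the same cadence (half cadence): the second is a restatement, not a consequent, so this is a repeated phrase rather than a period.

repeated phrase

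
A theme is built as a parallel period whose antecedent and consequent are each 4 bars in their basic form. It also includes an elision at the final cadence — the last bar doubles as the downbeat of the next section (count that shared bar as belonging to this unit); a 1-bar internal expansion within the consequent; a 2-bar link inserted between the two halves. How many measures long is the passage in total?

11 measures

Basic parallel period: 4 + 4 = 8 bars.
8 (basic form) + 1 (internal expansion) + 2 (link) = 11.
The elision shares a bar with the next section but does not change this unit's count.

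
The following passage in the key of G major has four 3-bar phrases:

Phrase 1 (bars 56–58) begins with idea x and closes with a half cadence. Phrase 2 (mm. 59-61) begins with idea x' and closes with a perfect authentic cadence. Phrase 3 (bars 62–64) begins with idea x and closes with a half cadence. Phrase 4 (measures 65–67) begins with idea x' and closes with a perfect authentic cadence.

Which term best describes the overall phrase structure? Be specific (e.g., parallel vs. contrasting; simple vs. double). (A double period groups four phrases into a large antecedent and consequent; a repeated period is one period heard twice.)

repeated period

The cadence pattern HC–PAC–HC–PAC is weak–strong twice, and phrases 3–4 restate phrases 1–2: a period heard twice, not a double period (which would end weakly at phrase 2).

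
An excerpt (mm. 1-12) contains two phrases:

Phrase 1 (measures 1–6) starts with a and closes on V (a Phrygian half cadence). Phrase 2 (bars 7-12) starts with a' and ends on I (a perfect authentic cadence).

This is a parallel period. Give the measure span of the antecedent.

The phrase ending with the weaker cadence (Phrygian half cadence) is the antecedent; the one ending more conclusively (perfect authentic cadence) is the consequent. The antecedent is measures 1–6.

measures 1–6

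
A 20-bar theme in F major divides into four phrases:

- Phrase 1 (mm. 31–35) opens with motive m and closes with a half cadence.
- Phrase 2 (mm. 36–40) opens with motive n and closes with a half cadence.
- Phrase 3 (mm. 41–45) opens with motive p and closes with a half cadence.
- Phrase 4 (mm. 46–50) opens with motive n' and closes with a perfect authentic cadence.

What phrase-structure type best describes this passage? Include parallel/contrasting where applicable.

contrasting double period

Four phrases in two halves: the first half (bars 31–40) ends with a half cadence, the second (measures 41-50) with a perfect authentic cadence — a large antecedent–consequent pair, i.e. a double period.
Phrase 3 begins with different material from phrase 1, making it contrasting.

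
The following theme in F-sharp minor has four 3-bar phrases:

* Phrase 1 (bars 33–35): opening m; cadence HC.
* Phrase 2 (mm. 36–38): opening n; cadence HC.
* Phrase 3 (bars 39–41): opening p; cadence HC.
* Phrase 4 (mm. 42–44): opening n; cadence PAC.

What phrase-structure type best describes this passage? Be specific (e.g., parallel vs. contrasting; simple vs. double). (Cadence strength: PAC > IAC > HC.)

Four phrases in two halves: the first half (bars 33–38) ends with a half cadence, the second (bars 39–44) with a perfect authentic cadence — a large antecedent–consequent pair, i.e. a double period.
Phrase 3 begins with different material from phrase 1, making it contrasting.

contrasting double period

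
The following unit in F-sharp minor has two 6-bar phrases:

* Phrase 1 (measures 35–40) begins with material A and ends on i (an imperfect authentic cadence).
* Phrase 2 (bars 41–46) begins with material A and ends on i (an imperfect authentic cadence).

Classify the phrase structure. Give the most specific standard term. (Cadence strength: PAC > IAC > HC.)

repeated phrase

Both phrases have the same opening (A) and the same cadence (imperfect authentic cadence): the second is a restatement, not a consequent, so this is a repeated phrase rather than a period.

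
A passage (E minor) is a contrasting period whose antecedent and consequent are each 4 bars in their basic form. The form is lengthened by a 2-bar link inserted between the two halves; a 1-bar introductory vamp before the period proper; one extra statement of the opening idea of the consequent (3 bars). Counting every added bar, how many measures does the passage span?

Basic contrasting period: 4 + 4 = 8 bars.
8 (basic form) + 2 (link) + 1 (introduction) + 3 (extra statement) = 14.

14 measures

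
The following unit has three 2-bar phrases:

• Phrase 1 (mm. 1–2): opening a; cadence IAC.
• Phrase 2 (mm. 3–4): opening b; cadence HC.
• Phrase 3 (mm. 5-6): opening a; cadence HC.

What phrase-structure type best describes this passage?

phrase group

The final phrase closes with a half cadence, which is not stronger than the preceding half cadence; the 3 phrases lack an overall antecedent–consequent design and so form a phrase group.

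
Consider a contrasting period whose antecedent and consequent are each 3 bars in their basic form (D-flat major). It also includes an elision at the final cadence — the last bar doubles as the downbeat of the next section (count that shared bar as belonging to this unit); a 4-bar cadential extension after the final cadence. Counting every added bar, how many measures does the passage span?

10 measures

Basic contrasting period: 3 + 3 = 6 bars.
6 (basic form) + 4 (cadential extension) = 10.
The elision shares a bar with the next section but does not change this unit's count.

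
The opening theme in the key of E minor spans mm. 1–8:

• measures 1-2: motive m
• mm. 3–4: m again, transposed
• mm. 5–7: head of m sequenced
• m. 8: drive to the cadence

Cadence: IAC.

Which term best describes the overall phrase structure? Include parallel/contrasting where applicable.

sentence

Basic idea (measures 1–2) + its repetition (mm. 3-4) form the presentation; fragmentation and cadence (bars 5–8) form the continuation — the 8-bar whole is a sentence.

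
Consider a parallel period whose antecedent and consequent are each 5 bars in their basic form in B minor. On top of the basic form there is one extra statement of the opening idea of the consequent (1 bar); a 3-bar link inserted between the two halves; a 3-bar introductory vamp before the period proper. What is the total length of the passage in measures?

Basic parallel period: 5 + 5 = 10 bars.
10 (basic form) + 1 (extra statement) + 3 (link) + 3 (introduction) = 17.

17 measures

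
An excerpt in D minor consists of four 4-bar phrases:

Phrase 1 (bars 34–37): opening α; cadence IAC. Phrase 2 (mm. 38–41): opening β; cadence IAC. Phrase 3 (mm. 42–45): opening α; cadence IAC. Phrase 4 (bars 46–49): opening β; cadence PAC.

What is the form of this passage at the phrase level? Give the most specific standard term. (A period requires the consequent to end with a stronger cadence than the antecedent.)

Four phrases in two halves: the first half (measures 34–41) ends with an imperfect authentic cadence, the second (measures 42–49) with a perfect authentic cadence — a large antecedent–consequent pair, i.e. a double period.
Phrase 3 begins with the same material as phrase 1, making it parallel.

parallel double period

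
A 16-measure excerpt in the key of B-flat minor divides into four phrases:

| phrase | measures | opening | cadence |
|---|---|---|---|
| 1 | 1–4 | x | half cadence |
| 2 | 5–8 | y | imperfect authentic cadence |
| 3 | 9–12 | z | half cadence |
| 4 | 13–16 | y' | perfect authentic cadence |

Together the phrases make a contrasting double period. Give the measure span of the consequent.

In a double period the first pair of phrases (ending imperfect authentic cadence) is the large antecedent and the second pair (ending perfect authentic cadence) is the large consequent; the consequent is measures 9–16.

measures 9–16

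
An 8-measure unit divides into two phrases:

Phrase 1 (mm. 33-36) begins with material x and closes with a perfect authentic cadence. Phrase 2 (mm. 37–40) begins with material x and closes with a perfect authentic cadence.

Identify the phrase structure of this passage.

Both phrases have the same opening (x) and the same cadence (perfect authentic cadence): the second is a restatement, not a consequent, so this is a repeated phrase rather than a period.

repeated phrase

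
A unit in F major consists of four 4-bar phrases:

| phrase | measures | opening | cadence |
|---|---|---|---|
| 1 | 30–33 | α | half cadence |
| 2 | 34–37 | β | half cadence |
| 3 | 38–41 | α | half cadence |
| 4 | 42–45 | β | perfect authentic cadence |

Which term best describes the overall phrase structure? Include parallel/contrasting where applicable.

parallel double period

Four phrases in two halves: the first half (mm. 30–37) ends with a half cadence, the second (mm. 38–45) with a perfect authentic cadence — a large antecedent–consequent pair, i.e. a double period.
Phrase 3 begins with the same material as phrase 1, making it parallel.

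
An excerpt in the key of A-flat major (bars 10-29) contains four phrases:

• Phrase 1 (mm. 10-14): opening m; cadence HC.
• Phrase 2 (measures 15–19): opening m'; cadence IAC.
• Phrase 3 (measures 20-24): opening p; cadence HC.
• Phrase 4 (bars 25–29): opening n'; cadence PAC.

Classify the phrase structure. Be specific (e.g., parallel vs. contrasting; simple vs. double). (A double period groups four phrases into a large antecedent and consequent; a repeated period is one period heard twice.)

contrasting double period

Four phrases in two halves: the first half (measures 10–19) ends with an imperfect authentic cadence, the second (mm. 20–29) with a perfect authentic cadence — a large antecedent–consequent pair, i.e. a double period.
Phrase 3 begins with different material from phrase 1, making it contrasting.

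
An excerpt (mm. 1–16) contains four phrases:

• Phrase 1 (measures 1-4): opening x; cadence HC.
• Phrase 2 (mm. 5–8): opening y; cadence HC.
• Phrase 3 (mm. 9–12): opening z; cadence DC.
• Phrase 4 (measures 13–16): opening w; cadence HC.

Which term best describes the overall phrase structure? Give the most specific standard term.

phrase group

Phrase 4 ends with a half cadence, no stronger than phrase 2's half cadence, so the four phrases do not form a double period; nor do phrases 3–4 duplicate 1–2, so it is not a repeated period. With no phrase reaching a conclusive cadence, the passage is a phrase group.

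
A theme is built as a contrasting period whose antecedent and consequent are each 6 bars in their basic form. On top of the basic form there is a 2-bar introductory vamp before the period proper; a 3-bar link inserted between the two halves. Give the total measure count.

17 measures

Basic contrasting period: 6 + 6 = 12 bars.
12 (basic form) + 2 (introduction) + 3 (link) = 17.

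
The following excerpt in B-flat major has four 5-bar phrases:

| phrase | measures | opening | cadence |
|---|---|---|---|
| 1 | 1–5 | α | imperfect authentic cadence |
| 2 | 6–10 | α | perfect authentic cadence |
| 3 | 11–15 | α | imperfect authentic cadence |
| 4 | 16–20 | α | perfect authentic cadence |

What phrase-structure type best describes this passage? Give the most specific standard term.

repeated period

The cadence pattern IAC–PAC–IAC–PAC is weak–strong twice, and phrases 3–4 restate phrases 1–2: a period heard twice, not a double period (which would end weakly at phrase 2).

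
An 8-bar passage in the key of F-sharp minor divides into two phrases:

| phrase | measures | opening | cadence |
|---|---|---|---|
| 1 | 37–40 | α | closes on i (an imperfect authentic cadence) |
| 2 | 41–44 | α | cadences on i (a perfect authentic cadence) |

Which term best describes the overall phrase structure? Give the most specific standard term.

Phrase 1 ends with an imperfect authentic cadence (weaker) and phrase 2 with a perfect authentic cadence (stronger): antecedent + consequent = a period.
The two phrases open with the same material (α / α), so the period is parallel.

parallel period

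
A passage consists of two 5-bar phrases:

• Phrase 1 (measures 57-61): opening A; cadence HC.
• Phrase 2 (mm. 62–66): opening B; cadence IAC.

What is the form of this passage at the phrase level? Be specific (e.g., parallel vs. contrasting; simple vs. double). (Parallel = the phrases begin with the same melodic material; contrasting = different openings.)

Phrase 1 ends with a half cadence (weaker) and phrase 2 with an imperfect authentic cadence (stronger): antecedent + consequent = a period.
The two phrases open with different material (A / B), so the period is contrasting.

contrasting period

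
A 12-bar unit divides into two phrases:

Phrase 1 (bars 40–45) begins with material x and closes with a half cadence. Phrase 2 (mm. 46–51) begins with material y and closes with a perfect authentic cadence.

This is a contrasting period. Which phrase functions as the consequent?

phrase 2

The phrase ending with the weaker cadence (half cadence) is the antecedent; the one ending more conclusively (perfect authentic cadence) is the consequent. The consequent is phrase 2.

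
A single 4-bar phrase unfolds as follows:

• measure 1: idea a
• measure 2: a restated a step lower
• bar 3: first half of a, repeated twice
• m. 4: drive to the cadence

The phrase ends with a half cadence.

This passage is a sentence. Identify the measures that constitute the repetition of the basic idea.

measures 2–2

The presentation of a sentence is the basic idea (bar 1) plus its repetition (m. 2); the repetition of the basic idea is therefore measure 2.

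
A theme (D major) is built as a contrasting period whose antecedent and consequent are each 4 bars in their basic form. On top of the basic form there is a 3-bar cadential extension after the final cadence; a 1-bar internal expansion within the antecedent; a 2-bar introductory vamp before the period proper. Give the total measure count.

14 measures

Basic contrasting period: 4 + 4 = 8 bars.
8 (basic form) + 3 (cadential extension) + 1 (internal expansion) + 2 (introduction) = 14.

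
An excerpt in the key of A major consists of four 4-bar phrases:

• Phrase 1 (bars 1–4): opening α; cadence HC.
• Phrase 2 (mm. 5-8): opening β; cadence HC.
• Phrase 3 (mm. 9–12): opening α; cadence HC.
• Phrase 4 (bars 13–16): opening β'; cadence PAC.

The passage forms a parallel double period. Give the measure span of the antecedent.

measures 1–8

In a double period the four phrases pair into a large antecedent (phrases 1–2, ending half cadence) and a large consequent (phrases 3–4, ending perfect authentic cadence). The antecedent spans bars 1–8.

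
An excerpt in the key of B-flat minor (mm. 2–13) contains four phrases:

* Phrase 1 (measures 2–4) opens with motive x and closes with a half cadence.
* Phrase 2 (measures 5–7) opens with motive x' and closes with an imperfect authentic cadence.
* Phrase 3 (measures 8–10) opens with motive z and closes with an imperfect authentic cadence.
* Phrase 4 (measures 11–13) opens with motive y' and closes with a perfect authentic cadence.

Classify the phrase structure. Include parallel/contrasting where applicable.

contrasting double period

Four phrases in two halves: the first half (mm. 2–7) ends with an imperfect authentic cadence, the second (mm. 8-13) with a perfect authentic cadence — a large antecedent–consequent pair, i.e. a double period.
Phrase 3 begins with different material from phrase 1, making it contrasting.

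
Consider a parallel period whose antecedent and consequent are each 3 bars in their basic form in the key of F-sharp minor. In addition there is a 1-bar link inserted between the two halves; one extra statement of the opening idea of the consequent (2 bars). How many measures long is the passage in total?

Basic parallel period: 3 + 3 = 6 bars.
6 (basic form) + 1 (link) + 2 (extra statement) = 9.

9 measures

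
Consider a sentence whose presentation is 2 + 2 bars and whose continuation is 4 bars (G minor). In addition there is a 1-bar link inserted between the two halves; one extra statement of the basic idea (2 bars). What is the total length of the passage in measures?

11 measures

Basic sentence: 2 + 2 + 4 = 8 bars.
8 (basic form) + 1 (link) + 2 (extra statement) = 11.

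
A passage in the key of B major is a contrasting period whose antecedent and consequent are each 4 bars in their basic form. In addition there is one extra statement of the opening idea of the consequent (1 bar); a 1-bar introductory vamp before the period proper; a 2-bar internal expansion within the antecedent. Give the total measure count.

Basic contrasting period: 4 + 4 = 8 bars.
8 (basic form) + 1 (extra statement) + 1 (introduction) + 2 (internal expansion) = 12.

12 measures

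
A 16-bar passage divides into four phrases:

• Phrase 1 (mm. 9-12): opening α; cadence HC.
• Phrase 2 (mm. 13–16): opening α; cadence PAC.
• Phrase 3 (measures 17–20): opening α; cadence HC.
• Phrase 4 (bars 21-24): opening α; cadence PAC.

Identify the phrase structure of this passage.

The cadence pattern HC–PAC–HC–PAC is weak–strong twice, and phrases 3–4 restate phrases 1–2: a period heard twice, not a double period (which would end weakly at phrase 2).

repeated period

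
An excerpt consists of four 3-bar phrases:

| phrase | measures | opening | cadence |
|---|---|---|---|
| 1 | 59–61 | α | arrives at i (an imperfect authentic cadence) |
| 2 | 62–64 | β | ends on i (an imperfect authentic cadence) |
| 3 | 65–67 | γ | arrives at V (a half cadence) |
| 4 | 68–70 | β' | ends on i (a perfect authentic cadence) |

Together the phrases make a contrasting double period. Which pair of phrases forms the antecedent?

In a double period the first pair of phrases (ending imperfect authentic cadence) is the large antecedent and the second pair (ending perfect authentic cadence) is the large consequent; the antecedent is phrases 1 and 2.

phrases 1 and 2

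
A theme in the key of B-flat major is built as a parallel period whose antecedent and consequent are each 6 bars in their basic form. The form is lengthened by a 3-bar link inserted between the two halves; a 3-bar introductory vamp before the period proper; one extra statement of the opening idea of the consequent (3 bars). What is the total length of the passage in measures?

21 measures

Basic parallel period: 6 + 6 = 12 bars.
12 (basic form) + 3 (link) + 3 (introduction) + 3 (extra statement) = 21.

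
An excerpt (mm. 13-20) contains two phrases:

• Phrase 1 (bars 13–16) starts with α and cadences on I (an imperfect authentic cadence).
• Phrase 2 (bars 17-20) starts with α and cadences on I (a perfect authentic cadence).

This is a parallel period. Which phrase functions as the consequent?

phrase 2

The phrase ending with the weaker cadence (imperfect authentic cadence) is the antecedent; the one ending more conclusively (perfect authentic cadence) is the consequent. The consequent is phrase 2.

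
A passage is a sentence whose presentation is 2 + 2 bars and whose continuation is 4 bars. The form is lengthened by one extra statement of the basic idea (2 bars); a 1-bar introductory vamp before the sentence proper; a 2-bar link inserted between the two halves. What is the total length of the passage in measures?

13 measures

Basic sentence: 2 + 2 + 4 = 8 bars.
8 (basic form) + 2 (extra statement) + 1 (introduction) + 2 (link) = 13.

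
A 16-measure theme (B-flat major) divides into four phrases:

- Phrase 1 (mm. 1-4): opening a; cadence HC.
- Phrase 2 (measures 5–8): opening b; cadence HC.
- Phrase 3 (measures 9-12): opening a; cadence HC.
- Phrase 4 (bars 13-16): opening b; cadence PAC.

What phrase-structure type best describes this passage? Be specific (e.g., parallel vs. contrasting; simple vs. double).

parallel double period

Four phrases in two halves: the first half (mm. 1-8) ends with a half cadence, the second (measures 9–16) with a perfect authentic cadence — a large antecedent–consequent pair, i.e. a double period.
Phrase 3 begins with the same material as phrase 1, making it parallel.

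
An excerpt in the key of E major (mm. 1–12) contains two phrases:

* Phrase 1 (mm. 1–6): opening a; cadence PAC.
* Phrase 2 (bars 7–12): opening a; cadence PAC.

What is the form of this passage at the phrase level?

Both phrases have the same opening (a) and the same cadence (perfect authentic cadence): the second is a restatement, not a consequent, so this is a repeated phrase rather than a period.

repeated phrase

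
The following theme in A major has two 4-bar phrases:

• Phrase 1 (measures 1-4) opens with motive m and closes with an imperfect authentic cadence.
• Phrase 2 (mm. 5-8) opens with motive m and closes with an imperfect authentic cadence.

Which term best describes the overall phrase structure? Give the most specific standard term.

repeated phrase

Both phrases have the same opening (m) and the same cadence (imperfect authentic cadence): the second is a restatement, not a consequent, so this is a repeated phrase rather than a period.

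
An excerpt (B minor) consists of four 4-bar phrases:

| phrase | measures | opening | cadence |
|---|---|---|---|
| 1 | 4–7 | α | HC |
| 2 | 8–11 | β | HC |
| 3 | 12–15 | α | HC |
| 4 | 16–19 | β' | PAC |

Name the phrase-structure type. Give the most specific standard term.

Four phrases in two halves: the first half (mm. 4-11) ends with a half cadence, the second (mm. 12–19) with a perfect authentic cadence — a large antecedent–consequent pair, i.e. a double period.
Phrase 3 begins with the same material as phrase 1, making it parallel.

parallel double period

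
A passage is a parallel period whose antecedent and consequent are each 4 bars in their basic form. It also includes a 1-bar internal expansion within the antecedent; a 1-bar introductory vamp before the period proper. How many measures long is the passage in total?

10 measures

Basic parallel period: 4 + 4 = 8 bars.
8 (basic form) + 1 (internal expansion) + 1 (introduction) = 10.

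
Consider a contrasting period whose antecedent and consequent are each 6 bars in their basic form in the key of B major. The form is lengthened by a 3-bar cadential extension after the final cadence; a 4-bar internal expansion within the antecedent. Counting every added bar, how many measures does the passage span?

Basic contrasting period: 6 + 6 = 12 bars.
12 (basic form) + 3 (cadential extension) + 4 (internal expansion) = 19.

19 measures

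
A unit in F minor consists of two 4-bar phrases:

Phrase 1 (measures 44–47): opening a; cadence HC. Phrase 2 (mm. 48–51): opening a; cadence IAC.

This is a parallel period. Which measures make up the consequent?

measures 48–51

The phrase ending with the weaker cadence (half cadence) is the antecedent; the one ending more conclusively (imperfect authentic cadence) is the consequent. The consequent is measures 48–51.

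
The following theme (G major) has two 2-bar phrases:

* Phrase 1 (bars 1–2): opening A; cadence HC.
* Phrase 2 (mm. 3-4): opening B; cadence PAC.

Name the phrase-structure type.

contrasting period

Phrase 1 ends with a half cadence (weaker) and phrase 2 with a perfect authentic cadence (stronger): antecedent + consequent = a period.
The two phrases open with different material (A / B), so the period is contrasting.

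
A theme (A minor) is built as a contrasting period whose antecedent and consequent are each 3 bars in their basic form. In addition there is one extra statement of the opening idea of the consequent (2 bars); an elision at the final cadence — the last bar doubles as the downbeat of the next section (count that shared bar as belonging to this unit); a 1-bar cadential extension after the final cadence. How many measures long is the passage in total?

9 measures

Basic contrasting period: 3 + 3 = 6 bars.
6 (basic form) + 2 (extra statement) + 1 (cadential extension) = 9.
The elision shares a bar with the next section but does not change this unit's count.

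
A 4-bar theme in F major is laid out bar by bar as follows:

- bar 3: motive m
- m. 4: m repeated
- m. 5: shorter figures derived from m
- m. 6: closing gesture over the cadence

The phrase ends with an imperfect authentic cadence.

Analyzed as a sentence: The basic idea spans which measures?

measures 3–3

The presentation of a sentence is the basic idea (m. 3) plus its repetition (m. 4); the basic idea is therefore measure 3.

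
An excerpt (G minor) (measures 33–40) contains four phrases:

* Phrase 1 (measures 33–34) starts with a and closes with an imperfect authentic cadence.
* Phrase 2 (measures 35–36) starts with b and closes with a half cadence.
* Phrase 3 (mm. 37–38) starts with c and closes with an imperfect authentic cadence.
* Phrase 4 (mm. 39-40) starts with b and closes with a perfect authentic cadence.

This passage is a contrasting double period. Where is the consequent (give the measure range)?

measures 37–40

In a double period the four phrases pair into a large antecedent (phrases 1–2, ending half cadence) and a large consequent (phrases 3–4, ending perfect authentic cadence). The consequent spans mm. 37-40.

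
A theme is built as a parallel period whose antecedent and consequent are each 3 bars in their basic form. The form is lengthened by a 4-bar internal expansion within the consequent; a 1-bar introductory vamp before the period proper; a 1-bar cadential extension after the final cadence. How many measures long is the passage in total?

Basic parallel period: 3 + 3 = 6 bars.
6 (basic form) + 4 (internal expansion) + 1 (introduction) + 1 (cadential extension) = 12.

12 measures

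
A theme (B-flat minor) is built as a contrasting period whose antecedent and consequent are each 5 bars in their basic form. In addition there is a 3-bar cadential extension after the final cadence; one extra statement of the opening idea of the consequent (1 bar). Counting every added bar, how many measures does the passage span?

Basic contrasting period: 5 + 5 = 10 bars.
10 (basic form) + 3 (cadential extension) + 1 (extra statement) = 14.

14 measures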